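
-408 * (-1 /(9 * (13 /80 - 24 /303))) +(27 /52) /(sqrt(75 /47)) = 9 * sqrt(141) /260 +1098880 /2019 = 544.68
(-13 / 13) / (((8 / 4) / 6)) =-3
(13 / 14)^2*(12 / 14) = 507 / 686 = 0.74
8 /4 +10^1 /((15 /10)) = 26 /3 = 8.67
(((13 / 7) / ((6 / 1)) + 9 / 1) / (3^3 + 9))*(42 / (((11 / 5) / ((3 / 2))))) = 1955 / 264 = 7.41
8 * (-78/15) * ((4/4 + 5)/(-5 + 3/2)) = 71.31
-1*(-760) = 760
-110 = -110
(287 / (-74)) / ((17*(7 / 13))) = -533 / 1258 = -0.42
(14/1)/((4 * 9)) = 7/18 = 0.39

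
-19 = -19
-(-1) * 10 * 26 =260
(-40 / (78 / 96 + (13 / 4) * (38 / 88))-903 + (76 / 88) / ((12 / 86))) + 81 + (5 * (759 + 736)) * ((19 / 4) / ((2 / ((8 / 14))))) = 37280367 / 4004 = 9310.78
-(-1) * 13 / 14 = 13 / 14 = 0.93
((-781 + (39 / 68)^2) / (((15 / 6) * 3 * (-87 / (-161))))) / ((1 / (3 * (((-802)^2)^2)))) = -30055175612564932606 / 125715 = -239073902180049.58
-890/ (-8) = 445/ 4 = 111.25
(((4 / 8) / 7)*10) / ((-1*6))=-5 / 42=-0.12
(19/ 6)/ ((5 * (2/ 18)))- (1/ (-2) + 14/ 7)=21/ 5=4.20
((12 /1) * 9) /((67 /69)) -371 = -17405 /67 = -259.78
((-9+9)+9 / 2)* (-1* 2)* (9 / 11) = -81 / 11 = -7.36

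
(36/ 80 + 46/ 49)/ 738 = 1361/ 723240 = 0.00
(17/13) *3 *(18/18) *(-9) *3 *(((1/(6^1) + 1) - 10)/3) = 8109/26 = 311.88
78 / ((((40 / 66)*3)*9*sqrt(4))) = 143 / 60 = 2.38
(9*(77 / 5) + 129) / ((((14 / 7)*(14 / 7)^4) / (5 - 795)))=-6606.38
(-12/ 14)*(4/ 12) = -0.29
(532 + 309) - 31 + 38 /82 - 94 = 716.46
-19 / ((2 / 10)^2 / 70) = -33250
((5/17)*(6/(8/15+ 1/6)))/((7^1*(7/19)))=5700/5831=0.98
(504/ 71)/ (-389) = -0.02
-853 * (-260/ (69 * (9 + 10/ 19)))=4213820/ 12489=337.40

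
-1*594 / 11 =-54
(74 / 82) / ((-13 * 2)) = -0.03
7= 7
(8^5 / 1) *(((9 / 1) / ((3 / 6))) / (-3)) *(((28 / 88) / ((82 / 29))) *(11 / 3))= -3325952 / 41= -81120.78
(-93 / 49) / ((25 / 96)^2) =-857088 / 30625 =-27.99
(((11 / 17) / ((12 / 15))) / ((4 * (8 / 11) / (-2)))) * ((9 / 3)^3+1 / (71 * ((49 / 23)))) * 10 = -71054225 / 473144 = -150.17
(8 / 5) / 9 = 8 / 45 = 0.18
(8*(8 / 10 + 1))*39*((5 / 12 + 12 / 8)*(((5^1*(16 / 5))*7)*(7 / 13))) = 64915.20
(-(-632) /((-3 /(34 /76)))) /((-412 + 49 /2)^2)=-21488 /34235625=-0.00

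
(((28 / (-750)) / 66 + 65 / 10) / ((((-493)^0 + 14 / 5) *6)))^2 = 25876261321 / 318434490000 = 0.08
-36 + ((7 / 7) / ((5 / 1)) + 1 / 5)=-178 / 5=-35.60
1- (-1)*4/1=5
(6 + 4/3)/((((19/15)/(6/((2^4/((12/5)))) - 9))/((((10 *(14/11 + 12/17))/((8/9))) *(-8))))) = 2697300/323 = 8350.77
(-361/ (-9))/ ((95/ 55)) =209/ 9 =23.22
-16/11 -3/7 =-1.88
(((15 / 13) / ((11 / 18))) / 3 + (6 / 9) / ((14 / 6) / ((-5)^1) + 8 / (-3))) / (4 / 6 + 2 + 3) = 8400 / 114257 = 0.07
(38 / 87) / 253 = 0.00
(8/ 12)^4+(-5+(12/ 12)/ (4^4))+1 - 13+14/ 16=-15.92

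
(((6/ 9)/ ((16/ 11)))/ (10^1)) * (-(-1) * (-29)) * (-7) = 2233/ 240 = 9.30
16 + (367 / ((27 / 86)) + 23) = 32615 / 27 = 1207.96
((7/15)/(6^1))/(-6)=-7/540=-0.01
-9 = -9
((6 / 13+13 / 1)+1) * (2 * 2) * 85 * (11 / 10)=70312 / 13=5408.62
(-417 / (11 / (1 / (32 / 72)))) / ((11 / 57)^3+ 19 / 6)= -695029329 / 25862122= -26.87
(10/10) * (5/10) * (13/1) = 13/2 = 6.50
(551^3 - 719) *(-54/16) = -564581583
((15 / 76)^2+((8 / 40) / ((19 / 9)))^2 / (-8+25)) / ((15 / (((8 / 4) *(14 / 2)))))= 226149 / 6137000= 0.04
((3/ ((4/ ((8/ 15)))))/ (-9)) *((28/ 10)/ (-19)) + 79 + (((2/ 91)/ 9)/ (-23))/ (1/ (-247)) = 79.03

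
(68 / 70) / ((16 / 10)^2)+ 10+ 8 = 4117 / 224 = 18.38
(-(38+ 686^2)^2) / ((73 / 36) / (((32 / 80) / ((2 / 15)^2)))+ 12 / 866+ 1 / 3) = -77685419028827880 / 153379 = -506493190259.60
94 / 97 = 0.97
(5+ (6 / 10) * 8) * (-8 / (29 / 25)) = -1960 / 29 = -67.59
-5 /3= -1.67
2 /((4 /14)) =7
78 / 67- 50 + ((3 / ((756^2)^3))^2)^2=-49073989782251830042886021999959388969484763670901307467354254503575485 / 1004876930137797253323155095964938588311576762209776161464772326326272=-48.84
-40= -40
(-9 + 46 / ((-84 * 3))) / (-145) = 1157 / 18270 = 0.06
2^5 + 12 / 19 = 620 / 19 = 32.63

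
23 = 23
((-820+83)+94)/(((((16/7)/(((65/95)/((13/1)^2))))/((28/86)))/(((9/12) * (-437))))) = 2173983/17888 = 121.53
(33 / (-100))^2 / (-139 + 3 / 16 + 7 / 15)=-0.00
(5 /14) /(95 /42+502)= 15 /21179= 0.00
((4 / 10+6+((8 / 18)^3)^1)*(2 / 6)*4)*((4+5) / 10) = 47296 / 6075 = 7.79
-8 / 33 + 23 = 751 / 33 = 22.76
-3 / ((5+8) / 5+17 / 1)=-15 / 98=-0.15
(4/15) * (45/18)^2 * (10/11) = 50/33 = 1.52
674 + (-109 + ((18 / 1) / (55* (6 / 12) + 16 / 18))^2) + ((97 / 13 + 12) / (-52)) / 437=565.40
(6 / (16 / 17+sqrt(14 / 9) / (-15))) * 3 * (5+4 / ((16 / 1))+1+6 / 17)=3091365 * sqrt(14) / 1028708+32732100 / 257177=138.52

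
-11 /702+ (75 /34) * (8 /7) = 209291 /83538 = 2.51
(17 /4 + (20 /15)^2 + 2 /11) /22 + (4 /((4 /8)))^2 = 560027 /8712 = 64.28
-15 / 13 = -1.15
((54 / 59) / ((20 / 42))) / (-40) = -567 / 11800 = -0.05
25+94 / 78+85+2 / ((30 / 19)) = 21932 / 195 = 112.47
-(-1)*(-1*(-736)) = 736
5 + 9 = 14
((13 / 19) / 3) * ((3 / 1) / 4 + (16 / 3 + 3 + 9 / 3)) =1885 / 684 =2.76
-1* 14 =-14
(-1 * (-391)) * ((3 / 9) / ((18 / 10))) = 1955 / 27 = 72.41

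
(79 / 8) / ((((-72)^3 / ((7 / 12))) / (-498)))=45899 / 5971968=0.01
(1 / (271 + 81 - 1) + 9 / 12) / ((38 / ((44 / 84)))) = 1661 / 160056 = 0.01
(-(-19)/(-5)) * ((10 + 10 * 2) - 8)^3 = -202312/5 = -40462.40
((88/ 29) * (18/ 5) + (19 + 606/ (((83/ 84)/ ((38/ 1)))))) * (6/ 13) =1685047062/ 156455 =10770.17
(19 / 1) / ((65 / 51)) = 969 / 65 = 14.91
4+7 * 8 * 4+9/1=237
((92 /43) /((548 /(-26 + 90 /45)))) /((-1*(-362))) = -276 /1066271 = -0.00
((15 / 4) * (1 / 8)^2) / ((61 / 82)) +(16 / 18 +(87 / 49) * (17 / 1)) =107264239 / 3443328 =31.15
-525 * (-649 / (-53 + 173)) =22715 / 8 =2839.38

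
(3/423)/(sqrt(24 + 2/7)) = sqrt(1190)/23970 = 0.00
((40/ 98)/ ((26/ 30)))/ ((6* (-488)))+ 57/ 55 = 8858021/ 8548540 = 1.04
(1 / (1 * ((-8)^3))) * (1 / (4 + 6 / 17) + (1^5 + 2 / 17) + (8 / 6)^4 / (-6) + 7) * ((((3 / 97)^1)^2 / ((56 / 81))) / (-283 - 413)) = 2390719 / 78735408037888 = 0.00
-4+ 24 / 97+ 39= 3419 / 97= 35.25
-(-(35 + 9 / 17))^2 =-364816 / 289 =-1262.34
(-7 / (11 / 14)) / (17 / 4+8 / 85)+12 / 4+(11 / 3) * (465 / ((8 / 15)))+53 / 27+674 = 1942068941 / 501336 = 3873.79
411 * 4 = 1644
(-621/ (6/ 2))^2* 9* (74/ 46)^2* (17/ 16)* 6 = 6362256.38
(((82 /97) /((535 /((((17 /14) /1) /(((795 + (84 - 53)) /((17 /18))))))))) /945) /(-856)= -11849 /4368996350258400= -0.00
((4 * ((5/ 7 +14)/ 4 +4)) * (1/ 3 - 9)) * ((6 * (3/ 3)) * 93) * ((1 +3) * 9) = -37430640/ 7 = -5347234.29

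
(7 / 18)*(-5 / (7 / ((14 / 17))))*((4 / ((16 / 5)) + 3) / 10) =-7 / 72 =-0.10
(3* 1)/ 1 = 3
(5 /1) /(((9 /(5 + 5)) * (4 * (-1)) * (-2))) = 25 /36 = 0.69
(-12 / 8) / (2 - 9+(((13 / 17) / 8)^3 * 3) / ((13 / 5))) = 3773184 / 17605657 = 0.21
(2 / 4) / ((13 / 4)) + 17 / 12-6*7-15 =-8647 / 156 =-55.43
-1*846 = -846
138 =138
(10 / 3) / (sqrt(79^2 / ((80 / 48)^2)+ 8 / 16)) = 50 * sqrt(224726) / 337089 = 0.07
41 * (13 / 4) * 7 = 3731 / 4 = 932.75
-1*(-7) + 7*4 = 35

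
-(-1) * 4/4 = 1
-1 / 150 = -0.01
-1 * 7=-7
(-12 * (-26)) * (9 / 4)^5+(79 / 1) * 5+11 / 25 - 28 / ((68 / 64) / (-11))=1016018711 / 54400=18676.81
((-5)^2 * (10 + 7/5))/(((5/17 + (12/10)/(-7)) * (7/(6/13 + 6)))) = 2034900/949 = 2144.26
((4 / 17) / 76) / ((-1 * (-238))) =1 / 76874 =0.00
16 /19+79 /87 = 2893 /1653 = 1.75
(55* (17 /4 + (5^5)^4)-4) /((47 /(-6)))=-62942504882815257 /94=-669601115774630.39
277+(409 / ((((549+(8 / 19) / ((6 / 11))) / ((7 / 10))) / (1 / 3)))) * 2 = 43456142 / 156685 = 277.35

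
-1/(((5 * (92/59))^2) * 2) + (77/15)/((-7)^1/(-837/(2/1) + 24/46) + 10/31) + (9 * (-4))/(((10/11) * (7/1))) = 9.46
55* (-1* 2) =-110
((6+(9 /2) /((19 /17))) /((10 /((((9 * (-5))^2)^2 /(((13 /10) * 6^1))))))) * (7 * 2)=3645455625 /494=7379464.83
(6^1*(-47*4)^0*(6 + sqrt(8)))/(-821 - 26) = -36/847 - 12*sqrt(2)/847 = -0.06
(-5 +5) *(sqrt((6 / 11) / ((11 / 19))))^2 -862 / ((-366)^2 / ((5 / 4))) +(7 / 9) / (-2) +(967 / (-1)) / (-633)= 63918595 / 56529432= 1.13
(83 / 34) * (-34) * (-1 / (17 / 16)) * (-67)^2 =5961392 / 17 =350670.12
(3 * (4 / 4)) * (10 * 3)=90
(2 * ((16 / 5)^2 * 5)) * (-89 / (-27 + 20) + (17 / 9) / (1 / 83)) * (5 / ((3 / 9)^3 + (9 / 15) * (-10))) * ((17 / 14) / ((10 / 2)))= -139411968 / 39445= -3534.34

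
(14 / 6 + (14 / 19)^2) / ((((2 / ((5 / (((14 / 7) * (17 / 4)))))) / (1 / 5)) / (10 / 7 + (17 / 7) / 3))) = 20915 / 55233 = 0.38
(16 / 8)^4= 16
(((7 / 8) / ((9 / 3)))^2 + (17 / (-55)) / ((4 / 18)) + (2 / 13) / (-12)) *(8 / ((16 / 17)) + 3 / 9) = -28783081 / 2471040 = -11.65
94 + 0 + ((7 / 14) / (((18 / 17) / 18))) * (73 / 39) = 8573 / 78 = 109.91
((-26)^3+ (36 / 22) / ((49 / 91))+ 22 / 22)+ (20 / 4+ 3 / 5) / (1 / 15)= -1346573 / 77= -17487.96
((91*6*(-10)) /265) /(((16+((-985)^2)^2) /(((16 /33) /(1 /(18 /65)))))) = -8064 /2743996045118515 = -0.00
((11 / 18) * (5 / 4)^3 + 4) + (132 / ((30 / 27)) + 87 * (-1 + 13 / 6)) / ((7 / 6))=7822973 / 40320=194.02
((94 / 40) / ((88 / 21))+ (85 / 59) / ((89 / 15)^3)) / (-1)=-41557359777 / 73203980960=-0.57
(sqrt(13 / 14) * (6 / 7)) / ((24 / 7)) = sqrt(182) / 56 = 0.24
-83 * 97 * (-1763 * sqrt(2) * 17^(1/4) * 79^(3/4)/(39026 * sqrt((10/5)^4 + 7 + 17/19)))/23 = 14193913 * 17^(1/4) * sqrt(4313) * 79^(3/4)/203754746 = 246.16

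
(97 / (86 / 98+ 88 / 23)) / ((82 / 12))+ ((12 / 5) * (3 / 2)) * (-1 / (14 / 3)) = 5696261 / 2535645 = 2.25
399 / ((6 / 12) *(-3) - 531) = -266 / 355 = -0.75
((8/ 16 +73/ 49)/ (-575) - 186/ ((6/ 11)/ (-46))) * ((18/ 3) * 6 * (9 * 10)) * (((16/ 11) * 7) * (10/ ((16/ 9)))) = 5154939237960/ 1771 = 2910750557.85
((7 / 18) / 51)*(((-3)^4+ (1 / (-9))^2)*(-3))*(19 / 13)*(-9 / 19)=1351 / 1053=1.28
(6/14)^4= 0.03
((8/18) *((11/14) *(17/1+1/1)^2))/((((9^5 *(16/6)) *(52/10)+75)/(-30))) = -39600/9553691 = -0.00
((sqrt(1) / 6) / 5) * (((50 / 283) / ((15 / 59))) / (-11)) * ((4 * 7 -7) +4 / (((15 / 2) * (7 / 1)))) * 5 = -130567 / 588357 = -0.22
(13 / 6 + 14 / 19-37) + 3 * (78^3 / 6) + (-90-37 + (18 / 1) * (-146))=26731507 / 114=234486.90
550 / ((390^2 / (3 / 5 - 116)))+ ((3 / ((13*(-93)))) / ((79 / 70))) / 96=-124357249 / 297994320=-0.42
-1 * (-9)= 9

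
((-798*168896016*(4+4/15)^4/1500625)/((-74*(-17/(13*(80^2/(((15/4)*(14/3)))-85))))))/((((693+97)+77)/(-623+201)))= 1433033150196678131712/34098139140625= 42026725.98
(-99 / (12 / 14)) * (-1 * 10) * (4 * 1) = 4620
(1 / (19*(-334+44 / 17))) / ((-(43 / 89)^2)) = 134657 / 197928054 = 0.00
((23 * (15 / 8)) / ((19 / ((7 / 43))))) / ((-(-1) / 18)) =21735 / 3268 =6.65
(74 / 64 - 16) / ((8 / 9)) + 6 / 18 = -12569 / 768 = -16.37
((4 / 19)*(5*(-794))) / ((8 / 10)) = -1044.74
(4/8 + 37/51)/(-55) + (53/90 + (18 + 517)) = 4506793/8415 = 535.57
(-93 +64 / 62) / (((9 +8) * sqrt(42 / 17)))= -2851 * sqrt(714) / 22134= -3.44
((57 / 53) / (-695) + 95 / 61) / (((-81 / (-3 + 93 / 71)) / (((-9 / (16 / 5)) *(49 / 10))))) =-42824138 / 95719431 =-0.45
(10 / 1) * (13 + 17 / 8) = 605 / 4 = 151.25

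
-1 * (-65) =65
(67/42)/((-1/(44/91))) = -1474/1911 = -0.77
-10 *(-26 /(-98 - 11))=-260 /109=-2.39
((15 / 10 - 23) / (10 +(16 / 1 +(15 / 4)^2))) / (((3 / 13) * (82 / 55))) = -122980 / 78843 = -1.56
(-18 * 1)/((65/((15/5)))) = -54/65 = -0.83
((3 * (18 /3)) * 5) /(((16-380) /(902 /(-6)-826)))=43935 /182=241.40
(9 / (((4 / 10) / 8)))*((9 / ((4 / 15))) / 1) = 6075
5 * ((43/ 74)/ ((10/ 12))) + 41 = 1646/ 37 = 44.49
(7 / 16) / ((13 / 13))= 7 / 16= 0.44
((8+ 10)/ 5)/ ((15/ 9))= 54/ 25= 2.16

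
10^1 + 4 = 14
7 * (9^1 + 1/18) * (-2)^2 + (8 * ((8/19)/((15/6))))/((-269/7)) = 58308446/229995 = 253.52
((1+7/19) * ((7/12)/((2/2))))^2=8281/12996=0.64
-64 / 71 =-0.90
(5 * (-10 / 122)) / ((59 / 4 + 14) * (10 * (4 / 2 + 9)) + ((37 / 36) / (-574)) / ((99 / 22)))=-2324700 / 17938545293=-0.00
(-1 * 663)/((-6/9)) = 994.50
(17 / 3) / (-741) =-17 / 2223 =-0.01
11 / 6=1.83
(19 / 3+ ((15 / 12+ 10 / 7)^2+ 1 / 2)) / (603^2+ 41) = 32947 / 855304800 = 0.00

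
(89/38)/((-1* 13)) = -89/494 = -0.18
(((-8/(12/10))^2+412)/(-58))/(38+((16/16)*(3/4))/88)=-723008/3491919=-0.21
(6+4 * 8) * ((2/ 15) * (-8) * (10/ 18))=-608/ 27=-22.52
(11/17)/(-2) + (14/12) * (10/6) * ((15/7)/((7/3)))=174/119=1.46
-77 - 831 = -908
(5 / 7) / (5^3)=1 / 175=0.01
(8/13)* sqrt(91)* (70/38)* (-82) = -886.74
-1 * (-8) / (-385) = -8 / 385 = -0.02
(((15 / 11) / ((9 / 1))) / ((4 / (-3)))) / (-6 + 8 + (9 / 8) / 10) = -100 / 1859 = -0.05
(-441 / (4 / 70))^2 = 59559806.25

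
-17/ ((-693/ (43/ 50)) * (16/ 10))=731/ 55440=0.01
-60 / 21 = -20 / 7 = -2.86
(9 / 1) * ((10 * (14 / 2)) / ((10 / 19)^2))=22743 / 10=2274.30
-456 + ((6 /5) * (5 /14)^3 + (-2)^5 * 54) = -2996373 /1372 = -2183.95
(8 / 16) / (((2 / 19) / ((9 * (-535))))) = -91485 / 4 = -22871.25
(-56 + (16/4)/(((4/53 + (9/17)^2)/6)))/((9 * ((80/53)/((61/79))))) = 12621632/19371195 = 0.65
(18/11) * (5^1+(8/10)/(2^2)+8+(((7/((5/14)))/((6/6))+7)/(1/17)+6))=42426/55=771.38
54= 54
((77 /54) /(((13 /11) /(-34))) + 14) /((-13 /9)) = 18.71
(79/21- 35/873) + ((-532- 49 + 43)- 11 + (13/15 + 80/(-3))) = -17449294/30555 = -571.08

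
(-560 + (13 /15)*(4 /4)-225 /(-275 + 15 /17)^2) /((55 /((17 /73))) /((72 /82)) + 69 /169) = -2.08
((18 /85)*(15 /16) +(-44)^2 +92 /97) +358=30277579 /13192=2295.15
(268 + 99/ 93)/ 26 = 8341/ 806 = 10.35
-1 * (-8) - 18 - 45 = -55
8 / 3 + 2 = 14 / 3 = 4.67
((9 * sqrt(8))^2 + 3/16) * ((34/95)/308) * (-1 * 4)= -176307/58520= -3.01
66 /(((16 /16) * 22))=3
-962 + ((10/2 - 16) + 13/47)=-45718/47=-972.72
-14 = -14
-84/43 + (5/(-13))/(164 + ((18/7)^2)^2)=-109028059/55759132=-1.96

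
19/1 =19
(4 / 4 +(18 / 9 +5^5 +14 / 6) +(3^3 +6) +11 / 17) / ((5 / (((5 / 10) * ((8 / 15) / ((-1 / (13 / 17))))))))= -8390876 / 65025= -129.04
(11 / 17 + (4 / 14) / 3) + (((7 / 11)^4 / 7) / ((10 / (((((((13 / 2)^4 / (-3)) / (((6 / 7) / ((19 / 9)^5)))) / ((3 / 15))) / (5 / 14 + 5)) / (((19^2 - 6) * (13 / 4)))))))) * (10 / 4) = 47678350601552401 / 78888255692122800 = 0.60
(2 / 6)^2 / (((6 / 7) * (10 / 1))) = 7 / 540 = 0.01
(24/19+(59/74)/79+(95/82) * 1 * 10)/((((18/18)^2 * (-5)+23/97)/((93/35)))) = -7.17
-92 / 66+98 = 3188 / 33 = 96.61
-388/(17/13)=-5044/17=-296.71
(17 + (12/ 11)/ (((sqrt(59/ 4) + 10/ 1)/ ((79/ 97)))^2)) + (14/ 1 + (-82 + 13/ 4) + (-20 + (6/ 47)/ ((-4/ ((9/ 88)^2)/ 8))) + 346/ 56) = -3900122672051399/ 63352067440816 - 11982720 * sqrt(59)/ 12034967219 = -61.57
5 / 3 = 1.67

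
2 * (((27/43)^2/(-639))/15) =-54/656395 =-0.00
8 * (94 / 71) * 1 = 752 / 71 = 10.59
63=63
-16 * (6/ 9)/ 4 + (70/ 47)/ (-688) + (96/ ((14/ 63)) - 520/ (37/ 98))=-1701265517/ 1794648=-947.97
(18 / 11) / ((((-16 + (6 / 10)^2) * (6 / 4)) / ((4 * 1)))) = -1200 / 4301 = -0.28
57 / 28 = 2.04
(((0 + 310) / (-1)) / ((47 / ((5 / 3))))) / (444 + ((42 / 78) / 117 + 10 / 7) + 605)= -2750475 / 262823107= -0.01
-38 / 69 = -0.55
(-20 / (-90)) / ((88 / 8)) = 2 / 99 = 0.02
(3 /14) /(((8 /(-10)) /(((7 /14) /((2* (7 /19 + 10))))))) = -285 /44128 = -0.01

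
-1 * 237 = -237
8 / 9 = 0.89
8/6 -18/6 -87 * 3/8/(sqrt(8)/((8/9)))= -11.92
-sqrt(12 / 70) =-sqrt(210) / 35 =-0.41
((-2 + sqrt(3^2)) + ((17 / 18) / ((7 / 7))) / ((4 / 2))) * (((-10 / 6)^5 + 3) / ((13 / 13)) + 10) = 901 / 4374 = 0.21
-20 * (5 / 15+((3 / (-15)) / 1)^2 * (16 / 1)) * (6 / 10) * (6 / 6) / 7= -292 / 175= -1.67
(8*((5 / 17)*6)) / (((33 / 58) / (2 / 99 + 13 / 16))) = 382510 / 18513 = 20.66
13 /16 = 0.81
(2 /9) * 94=188 /9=20.89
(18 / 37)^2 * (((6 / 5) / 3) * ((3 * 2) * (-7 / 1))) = -3.98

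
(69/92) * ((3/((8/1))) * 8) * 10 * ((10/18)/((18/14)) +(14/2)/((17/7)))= 11410/153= 74.58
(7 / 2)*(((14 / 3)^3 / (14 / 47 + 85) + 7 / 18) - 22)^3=-604688865756684969841 / 20291747235598512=-29799.74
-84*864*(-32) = 2322432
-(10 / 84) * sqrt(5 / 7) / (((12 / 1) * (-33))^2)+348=348.00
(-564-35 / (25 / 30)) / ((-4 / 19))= 5757 / 2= 2878.50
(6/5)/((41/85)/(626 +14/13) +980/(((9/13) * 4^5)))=239473152/276022279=0.87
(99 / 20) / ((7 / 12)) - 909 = -31518 / 35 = -900.51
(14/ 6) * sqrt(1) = 7/ 3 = 2.33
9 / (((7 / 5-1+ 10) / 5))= 225 / 52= 4.33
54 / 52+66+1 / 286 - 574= -72495 / 143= -506.96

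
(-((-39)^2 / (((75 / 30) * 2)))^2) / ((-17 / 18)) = 41641938 / 425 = 97981.03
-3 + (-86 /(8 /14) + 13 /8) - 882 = -8271 /8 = -1033.88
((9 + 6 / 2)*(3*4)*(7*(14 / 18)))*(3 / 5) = 2352 / 5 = 470.40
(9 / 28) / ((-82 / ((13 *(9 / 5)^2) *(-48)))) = 56862 / 7175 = 7.93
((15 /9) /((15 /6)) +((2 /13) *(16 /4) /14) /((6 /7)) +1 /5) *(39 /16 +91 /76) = 3043 /912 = 3.34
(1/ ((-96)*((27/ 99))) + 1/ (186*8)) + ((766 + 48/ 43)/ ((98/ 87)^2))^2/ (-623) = -34785503483018780593/ 59287543939393056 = -586.73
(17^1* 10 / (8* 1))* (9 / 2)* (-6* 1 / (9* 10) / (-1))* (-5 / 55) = -51 / 88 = -0.58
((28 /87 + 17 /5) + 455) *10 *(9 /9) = 399088 /87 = 4587.22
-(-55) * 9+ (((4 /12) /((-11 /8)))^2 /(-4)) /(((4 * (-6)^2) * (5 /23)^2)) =121286846 /245025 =495.00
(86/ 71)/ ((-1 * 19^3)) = -86/ 486989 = -0.00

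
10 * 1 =10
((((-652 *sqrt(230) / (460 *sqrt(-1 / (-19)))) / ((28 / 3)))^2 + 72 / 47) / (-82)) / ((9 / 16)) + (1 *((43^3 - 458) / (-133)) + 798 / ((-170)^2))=-355688273187671 / 596248196950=-596.54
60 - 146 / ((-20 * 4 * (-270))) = 647927 / 10800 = 59.99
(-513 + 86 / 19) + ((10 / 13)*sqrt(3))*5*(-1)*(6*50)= -15000*sqrt(3) / 13 -9661 / 19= -2506.99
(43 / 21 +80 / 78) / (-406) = -839 / 110838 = -0.01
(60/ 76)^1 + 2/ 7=143/ 133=1.08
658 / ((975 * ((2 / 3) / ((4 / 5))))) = 1316 / 1625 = 0.81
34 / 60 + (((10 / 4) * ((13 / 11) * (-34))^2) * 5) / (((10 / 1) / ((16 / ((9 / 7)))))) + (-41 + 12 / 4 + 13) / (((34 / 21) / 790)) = 2391454357 / 185130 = 12917.70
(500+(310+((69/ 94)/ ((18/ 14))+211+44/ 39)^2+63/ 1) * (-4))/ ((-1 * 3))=611350869913/ 10079667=60651.89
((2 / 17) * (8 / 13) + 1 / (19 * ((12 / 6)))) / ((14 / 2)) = 0.01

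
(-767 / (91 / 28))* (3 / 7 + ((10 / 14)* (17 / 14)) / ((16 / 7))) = -10679 / 56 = -190.70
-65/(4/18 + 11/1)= -585/101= -5.79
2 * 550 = 1100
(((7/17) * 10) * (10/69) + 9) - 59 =-57950/1173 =-49.40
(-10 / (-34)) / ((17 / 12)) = 60 / 289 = 0.21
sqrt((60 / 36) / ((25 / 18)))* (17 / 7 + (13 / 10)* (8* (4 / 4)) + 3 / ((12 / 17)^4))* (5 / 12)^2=6026723* sqrt(30) / 6967296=4.74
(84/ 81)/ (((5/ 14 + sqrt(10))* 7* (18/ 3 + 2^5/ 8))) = -28/ 52245 + 392* sqrt(10)/ 261225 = 0.00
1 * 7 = 7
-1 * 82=-82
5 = 5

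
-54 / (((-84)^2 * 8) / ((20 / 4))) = -15 / 3136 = -0.00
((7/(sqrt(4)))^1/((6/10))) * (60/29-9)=-2345/58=-40.43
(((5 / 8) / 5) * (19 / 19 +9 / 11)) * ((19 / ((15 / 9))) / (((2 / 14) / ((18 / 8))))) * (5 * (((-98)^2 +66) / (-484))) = -86812425 / 21296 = -4076.47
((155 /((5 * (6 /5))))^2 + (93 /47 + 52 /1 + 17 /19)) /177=23218397 /5690196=4.08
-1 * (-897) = 897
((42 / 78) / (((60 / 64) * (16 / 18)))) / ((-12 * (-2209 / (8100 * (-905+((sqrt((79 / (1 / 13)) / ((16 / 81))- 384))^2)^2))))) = 16826836799115 / 3675776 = 4577764.48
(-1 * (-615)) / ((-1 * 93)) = -205 / 31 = -6.61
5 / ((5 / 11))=11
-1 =-1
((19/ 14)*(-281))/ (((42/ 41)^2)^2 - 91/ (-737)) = -11118925890523/ 35706498842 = -311.40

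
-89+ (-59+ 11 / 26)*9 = -16021 / 26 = -616.19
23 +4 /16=93 /4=23.25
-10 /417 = -0.02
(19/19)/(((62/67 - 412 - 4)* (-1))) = 0.00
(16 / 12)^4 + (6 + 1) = 823 / 81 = 10.16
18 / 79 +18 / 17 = 1728 / 1343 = 1.29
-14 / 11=-1.27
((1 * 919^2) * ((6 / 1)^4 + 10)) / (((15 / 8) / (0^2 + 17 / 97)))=150007546576 / 1455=103097970.16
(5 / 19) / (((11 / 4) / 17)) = 340 / 209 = 1.63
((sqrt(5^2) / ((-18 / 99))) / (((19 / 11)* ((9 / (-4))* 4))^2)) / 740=-1331 / 8655336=-0.00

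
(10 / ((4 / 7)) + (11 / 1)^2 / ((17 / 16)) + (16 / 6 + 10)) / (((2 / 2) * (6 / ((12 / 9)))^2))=29386 / 4131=7.11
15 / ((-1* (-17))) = 15 / 17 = 0.88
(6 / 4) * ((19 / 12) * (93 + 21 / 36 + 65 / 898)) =9587723 / 43104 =222.43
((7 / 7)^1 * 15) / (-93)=-5 / 31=-0.16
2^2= 4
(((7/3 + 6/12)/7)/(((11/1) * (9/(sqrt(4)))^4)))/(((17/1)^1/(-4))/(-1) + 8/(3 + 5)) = 544/31827411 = 0.00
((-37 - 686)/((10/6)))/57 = -723/95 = -7.61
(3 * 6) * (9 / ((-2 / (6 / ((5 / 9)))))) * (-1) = 4374 / 5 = 874.80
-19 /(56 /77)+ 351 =2599 /8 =324.88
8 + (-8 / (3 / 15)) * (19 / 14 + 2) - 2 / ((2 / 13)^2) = -2951 / 14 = -210.79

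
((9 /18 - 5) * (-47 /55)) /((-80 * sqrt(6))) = -141 * sqrt(6) /17600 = -0.02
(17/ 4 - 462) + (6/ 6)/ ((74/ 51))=-67645/ 148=-457.06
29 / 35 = 0.83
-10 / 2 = -5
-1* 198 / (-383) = 198 / 383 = 0.52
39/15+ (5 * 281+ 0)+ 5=7063/5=1412.60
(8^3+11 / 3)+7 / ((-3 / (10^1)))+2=1483 / 3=494.33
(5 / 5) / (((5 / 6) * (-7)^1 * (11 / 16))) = -96 / 385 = -0.25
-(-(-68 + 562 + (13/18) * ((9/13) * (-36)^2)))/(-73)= -1142/73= -15.64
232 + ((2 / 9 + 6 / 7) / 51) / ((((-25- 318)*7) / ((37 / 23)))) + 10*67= 9414306446 / 10437147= 902.00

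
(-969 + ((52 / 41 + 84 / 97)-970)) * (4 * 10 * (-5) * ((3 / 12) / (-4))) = -192572875 / 7954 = -24210.82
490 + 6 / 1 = 496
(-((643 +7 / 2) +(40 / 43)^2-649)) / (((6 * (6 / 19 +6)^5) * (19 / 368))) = 0.00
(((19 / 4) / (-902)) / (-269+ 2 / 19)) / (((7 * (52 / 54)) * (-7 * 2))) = -3249 / 15655992352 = -0.00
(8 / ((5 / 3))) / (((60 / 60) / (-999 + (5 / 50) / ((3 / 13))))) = -119828 / 25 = -4793.12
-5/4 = -1.25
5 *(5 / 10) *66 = 165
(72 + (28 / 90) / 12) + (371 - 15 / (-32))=1915897 / 4320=443.49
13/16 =0.81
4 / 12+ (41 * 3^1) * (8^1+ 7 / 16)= 49831 / 48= 1038.15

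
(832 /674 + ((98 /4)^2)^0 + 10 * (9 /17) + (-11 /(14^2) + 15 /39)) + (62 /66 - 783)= -372947205823 /481717236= -774.20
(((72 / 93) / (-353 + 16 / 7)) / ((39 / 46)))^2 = 6635776 / 978843103225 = 0.00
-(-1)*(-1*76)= -76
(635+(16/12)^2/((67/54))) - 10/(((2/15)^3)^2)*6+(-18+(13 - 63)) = -10678142.50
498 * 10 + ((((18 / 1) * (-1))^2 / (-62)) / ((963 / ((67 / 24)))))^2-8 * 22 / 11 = 873861726737 / 176039824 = 4964.00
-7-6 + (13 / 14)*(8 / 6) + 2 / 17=-4157 / 357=-11.64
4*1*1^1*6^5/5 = 31104/5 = 6220.80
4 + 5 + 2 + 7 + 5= 23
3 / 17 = 0.18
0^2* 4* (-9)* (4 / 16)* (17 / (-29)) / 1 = 0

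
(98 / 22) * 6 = 294 / 11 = 26.73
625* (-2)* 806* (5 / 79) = -5037500 / 79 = -63765.82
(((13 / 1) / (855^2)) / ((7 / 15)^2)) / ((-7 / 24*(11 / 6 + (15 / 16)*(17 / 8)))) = -1024 / 13991999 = -0.00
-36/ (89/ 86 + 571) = -3096/ 49195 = -0.06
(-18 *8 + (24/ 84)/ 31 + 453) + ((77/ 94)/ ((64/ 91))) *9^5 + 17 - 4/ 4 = 90209416863/ 1305472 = 69101.00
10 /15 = 2 /3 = 0.67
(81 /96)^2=729 /1024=0.71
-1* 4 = -4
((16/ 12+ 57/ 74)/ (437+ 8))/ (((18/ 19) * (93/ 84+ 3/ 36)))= 62111/ 14818500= 0.00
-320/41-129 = -136.80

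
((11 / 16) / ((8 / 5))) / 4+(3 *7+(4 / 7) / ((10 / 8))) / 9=401837 / 161280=2.49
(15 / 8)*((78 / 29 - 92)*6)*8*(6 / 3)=-466200 / 29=-16075.86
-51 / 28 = -1.82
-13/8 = -1.62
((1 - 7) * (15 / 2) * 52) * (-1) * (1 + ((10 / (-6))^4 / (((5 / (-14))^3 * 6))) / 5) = -293540 / 27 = -10871.85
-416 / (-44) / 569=104 / 6259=0.02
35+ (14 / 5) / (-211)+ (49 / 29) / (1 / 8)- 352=-9285461 / 30595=-303.50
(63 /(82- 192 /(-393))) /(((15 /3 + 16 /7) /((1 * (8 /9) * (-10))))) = -256760 /275553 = -0.93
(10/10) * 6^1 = 6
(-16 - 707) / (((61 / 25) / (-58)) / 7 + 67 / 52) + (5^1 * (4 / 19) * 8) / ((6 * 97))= -351634822060 / 623743077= -563.75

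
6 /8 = 0.75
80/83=0.96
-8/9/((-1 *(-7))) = -8/63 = -0.13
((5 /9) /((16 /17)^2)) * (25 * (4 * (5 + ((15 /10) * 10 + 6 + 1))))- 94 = 102359 /64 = 1599.36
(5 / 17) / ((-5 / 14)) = -0.82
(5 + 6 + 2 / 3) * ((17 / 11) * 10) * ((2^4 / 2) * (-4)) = -190400 / 33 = -5769.70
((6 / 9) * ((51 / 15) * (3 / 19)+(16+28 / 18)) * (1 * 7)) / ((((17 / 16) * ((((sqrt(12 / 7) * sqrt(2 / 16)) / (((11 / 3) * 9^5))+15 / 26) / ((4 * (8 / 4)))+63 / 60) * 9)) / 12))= 4543224124823618217984 / 48115940036963115617 - 166964693575680 * sqrt(42) / 48115940036963115617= 94.42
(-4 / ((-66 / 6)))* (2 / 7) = 8 / 77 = 0.10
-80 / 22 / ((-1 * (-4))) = -10 / 11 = -0.91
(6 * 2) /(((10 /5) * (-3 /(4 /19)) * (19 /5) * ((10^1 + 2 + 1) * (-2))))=20 /4693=0.00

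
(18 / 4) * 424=1908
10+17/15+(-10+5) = 92/15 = 6.13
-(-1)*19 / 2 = 19 / 2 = 9.50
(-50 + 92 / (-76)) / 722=-973 / 13718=-0.07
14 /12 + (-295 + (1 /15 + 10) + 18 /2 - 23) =-297.77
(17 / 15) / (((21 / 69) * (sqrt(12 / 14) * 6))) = 0.67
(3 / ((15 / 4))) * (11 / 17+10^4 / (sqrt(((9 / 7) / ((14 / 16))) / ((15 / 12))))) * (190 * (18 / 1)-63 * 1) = 24771858.65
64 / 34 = 32 / 17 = 1.88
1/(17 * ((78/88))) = 44/663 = 0.07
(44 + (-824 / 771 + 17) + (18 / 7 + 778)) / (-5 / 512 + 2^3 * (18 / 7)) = 40.88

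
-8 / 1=-8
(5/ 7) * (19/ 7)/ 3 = 95/ 147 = 0.65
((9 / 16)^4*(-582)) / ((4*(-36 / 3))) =636417 / 524288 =1.21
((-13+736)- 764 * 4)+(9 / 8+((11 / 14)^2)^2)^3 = -132073205087074789 / 56693912375296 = -2329.58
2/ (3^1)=2/ 3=0.67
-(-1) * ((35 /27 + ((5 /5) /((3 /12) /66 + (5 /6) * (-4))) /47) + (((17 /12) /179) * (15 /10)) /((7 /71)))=5256383735 /3727093608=1.41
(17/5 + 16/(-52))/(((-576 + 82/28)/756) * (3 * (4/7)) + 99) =1240974/39208195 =0.03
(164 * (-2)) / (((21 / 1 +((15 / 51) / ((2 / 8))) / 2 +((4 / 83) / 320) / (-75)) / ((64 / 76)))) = -44429568000 / 3472553677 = -12.79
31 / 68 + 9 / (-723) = 7267 / 16388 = 0.44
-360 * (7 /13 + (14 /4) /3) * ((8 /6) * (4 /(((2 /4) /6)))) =-510720 /13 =-39286.15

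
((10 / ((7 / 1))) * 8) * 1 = 80 / 7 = 11.43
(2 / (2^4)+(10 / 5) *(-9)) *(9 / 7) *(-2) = 1287 / 28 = 45.96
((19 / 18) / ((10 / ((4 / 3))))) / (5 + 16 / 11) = 209 / 9585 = 0.02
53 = 53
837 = 837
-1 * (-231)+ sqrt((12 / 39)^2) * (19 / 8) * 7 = 6139 / 26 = 236.12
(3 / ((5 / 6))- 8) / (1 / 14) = -308 / 5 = -61.60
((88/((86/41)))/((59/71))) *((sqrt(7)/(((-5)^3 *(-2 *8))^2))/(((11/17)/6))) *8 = 148461 *sqrt(7)/158562500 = 0.00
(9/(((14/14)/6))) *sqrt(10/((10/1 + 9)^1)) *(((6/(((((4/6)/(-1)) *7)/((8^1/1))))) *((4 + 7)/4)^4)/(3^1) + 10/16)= -7657.28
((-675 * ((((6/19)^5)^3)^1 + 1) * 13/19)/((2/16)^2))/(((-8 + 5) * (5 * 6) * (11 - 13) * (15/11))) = -34734419720136783218000/288441413567621167681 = -120.42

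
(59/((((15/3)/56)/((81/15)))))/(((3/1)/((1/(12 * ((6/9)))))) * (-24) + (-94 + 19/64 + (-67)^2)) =5709312/6110875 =0.93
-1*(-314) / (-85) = -3.69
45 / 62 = 0.73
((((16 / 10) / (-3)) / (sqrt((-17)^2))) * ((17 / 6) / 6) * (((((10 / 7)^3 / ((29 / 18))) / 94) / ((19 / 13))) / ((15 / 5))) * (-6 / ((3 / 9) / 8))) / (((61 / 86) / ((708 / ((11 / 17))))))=86119987200 / 5960272241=14.45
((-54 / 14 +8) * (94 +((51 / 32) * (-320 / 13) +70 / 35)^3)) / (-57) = 57579442 / 15379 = 3744.03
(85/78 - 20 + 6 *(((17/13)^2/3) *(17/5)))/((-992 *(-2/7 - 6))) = -258433/221295360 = -0.00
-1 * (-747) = 747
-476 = -476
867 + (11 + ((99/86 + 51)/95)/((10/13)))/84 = 170028703/196080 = 867.14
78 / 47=1.66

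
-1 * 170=-170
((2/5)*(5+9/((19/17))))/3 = 496/285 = 1.74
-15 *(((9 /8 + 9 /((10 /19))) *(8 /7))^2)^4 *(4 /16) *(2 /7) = -239299329230617529590083 /6305251093750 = -37952386934.73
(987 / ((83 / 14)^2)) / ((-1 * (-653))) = 193452 / 4498517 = 0.04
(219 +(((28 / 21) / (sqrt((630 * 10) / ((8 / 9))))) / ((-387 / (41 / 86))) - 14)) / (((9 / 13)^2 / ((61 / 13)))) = 162565 / 81 - 65026 * sqrt(14) / 1273785345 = 2006.98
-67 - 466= -533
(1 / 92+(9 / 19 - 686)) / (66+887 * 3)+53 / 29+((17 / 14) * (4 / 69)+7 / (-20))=1045555201 / 806382990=1.30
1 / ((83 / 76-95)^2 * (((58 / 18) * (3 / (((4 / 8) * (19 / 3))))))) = 54872 / 1477166301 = 0.00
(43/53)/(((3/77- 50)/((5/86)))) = -385/407782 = -0.00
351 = 351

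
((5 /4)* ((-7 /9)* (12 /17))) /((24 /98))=-1715 /612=-2.80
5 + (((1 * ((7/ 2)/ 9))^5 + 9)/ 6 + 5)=130396999/ 11337408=11.50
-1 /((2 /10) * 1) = -5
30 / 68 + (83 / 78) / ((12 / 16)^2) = 27841 / 11934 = 2.33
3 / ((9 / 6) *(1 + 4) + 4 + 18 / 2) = 6 / 41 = 0.15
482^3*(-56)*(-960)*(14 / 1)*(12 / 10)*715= 72312886626140160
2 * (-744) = -1488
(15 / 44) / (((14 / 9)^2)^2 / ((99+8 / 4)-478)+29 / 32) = 296819640 / 775523111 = 0.38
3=3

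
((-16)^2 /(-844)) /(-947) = 0.00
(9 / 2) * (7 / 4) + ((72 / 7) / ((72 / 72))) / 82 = 18369 / 2296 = 8.00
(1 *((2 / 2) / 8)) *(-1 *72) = -9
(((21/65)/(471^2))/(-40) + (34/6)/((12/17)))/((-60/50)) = -4630314629/692143920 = -6.69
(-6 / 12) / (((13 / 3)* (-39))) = 1 / 338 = 0.00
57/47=1.21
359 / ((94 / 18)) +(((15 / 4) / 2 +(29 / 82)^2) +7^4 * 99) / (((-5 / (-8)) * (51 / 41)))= 150274123408 / 491385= 305817.48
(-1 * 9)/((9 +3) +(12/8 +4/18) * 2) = -81/139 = -0.58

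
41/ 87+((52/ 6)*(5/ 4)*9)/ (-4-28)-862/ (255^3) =-79266099497/ 30775032000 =-2.58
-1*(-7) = 7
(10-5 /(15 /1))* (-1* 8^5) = -316757.33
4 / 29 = 0.14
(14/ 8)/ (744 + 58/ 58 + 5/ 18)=63/ 26830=0.00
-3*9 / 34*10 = -135 / 17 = -7.94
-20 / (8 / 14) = -35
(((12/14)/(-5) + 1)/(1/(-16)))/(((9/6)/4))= -3712/105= -35.35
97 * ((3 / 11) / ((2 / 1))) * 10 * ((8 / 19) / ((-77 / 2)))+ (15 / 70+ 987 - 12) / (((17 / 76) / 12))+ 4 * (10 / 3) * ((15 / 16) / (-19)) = 1506575251 / 28798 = 52315.27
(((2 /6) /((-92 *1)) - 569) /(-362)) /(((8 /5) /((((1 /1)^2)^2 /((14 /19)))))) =2131325 /1598592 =1.33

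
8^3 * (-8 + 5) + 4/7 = -10748/7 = -1535.43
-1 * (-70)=70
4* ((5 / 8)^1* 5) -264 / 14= -89 / 14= -6.36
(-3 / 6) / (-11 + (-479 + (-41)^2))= -1 / 2382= -0.00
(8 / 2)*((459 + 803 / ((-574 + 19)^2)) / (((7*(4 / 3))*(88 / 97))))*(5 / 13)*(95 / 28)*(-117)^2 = 6532892839161 / 1686608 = 3873391.35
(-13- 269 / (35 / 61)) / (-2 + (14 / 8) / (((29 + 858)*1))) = 3519616 / 14595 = 241.15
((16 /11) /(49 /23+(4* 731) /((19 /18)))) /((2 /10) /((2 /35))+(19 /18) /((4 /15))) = 167808 /2385378523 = 0.00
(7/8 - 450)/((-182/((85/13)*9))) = 2748645/18928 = 145.22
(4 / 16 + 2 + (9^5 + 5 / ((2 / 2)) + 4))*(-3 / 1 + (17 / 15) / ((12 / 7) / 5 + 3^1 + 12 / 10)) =-8609672 / 53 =-162446.64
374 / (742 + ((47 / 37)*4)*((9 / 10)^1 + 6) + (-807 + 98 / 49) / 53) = 3667070 / 7470143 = 0.49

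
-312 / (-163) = 312 / 163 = 1.91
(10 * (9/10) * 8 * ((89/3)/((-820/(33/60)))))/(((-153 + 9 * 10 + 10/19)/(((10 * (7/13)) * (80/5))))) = 6249936/3163355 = 1.98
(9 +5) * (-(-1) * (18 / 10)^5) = 826686 / 3125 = 264.54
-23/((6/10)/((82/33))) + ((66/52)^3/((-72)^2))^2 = -11931958324930109/125266582831104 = -95.25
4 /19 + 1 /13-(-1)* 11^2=29958 /247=121.29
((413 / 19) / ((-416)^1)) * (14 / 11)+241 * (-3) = -31433147 / 43472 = -723.07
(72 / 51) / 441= 8 / 2499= 0.00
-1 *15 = -15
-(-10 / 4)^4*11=-6875 / 16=-429.69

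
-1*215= -215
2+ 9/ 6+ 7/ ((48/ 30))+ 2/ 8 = 65/ 8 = 8.12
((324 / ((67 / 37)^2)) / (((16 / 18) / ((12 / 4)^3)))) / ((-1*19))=-26946027 / 170582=-157.97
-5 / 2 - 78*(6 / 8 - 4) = 251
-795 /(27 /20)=-5300 /9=-588.89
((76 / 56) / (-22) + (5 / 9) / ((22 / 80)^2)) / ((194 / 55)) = 1110595 / 537768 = 2.07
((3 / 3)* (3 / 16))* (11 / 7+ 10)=243 / 112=2.17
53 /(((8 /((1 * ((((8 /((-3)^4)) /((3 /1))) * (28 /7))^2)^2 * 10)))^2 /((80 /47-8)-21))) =-116821392464281600 /571410276575675653647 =-0.00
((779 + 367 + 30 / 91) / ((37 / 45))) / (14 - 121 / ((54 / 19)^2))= -13688345520 / 9619519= -1422.98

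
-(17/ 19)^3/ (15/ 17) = -83521/ 102885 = -0.81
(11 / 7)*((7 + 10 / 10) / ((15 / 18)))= 528 / 35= 15.09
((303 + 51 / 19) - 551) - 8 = -253.32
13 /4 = 3.25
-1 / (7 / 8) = -8 / 7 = -1.14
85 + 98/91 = 1119/13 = 86.08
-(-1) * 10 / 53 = 10 / 53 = 0.19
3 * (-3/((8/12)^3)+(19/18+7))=-149/24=-6.21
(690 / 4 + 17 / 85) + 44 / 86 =74481 / 430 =173.21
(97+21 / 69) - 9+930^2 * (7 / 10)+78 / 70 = 605519.42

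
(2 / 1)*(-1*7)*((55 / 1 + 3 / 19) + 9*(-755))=1792798 / 19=94357.79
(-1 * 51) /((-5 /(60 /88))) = 153 /22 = 6.95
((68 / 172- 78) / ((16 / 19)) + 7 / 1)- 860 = -650267 / 688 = -945.16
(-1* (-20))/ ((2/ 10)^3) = 2500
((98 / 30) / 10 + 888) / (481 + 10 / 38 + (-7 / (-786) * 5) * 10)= 331656761 / 179845850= 1.84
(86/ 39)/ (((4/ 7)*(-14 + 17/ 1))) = 301/ 234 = 1.29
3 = 3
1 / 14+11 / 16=85 / 112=0.76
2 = 2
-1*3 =-3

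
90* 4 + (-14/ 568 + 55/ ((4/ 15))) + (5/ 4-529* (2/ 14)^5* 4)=2708065597/ 4773188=567.35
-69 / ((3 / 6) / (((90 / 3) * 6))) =-24840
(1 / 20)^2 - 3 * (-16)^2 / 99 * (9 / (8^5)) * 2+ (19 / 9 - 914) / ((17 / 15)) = -722217581 / 897600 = -804.61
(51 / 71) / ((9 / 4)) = 68 / 213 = 0.32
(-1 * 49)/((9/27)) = -147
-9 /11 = -0.82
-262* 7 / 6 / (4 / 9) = -2751 / 4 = -687.75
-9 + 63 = 54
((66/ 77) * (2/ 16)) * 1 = 3/ 28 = 0.11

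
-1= -1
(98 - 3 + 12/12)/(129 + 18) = 32/49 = 0.65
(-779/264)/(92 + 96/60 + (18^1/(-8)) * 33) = -3895/25542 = -0.15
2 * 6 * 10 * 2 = 240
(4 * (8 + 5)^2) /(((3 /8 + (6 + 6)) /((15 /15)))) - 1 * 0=5408 /99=54.63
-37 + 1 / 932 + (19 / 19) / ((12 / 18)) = -33085 / 932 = -35.50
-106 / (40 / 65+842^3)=-689 / 3880159976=-0.00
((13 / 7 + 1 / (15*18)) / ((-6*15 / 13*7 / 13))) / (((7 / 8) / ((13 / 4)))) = -7726849 / 4167450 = -1.85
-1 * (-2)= 2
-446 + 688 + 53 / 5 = 1263 / 5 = 252.60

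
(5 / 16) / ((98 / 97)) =485 / 1568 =0.31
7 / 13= 0.54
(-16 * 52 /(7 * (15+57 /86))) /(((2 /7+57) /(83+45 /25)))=-30338048 /2700735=-11.23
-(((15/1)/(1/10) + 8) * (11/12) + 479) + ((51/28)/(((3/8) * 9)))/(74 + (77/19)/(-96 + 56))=-4414528609/7076538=-623.83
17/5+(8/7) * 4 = 279/35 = 7.97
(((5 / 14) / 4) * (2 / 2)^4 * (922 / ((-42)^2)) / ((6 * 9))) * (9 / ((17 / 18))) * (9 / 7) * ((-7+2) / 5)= -6915 / 653072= -0.01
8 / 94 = 4 / 47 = 0.09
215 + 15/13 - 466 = -3248/13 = -249.85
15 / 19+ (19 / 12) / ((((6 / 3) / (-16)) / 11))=-7897 / 57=-138.54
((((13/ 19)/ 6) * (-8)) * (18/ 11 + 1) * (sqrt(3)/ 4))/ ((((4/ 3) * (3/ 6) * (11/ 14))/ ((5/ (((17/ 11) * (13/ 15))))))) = -15225 * sqrt(3)/ 3553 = -7.42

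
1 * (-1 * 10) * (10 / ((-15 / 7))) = 140 / 3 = 46.67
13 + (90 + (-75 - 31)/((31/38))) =-26.94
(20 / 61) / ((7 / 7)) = 0.33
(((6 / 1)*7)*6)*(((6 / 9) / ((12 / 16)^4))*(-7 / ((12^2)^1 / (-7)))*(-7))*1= -1264.72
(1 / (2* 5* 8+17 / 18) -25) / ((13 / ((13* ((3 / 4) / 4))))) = -109221 / 23312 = -4.69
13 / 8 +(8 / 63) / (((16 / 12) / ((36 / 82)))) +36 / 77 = 53905 / 25256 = 2.13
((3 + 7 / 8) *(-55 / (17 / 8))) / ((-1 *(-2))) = -1705 / 34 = -50.15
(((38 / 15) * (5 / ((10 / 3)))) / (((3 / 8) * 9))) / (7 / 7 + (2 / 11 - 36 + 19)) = -0.07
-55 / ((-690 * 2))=11 / 276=0.04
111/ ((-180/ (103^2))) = -392533/ 60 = -6542.22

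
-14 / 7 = -2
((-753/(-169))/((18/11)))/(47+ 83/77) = 212597/3753828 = 0.06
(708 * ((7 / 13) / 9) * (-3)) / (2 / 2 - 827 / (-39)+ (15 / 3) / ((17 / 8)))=-6018 / 1163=-5.17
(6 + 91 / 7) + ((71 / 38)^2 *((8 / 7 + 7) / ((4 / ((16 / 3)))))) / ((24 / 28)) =7207 / 114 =63.22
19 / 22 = 0.86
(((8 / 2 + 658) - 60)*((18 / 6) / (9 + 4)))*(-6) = -10836 / 13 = -833.54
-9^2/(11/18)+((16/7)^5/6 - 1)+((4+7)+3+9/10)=-108.25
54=54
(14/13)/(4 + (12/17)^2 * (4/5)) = 1445/5902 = 0.24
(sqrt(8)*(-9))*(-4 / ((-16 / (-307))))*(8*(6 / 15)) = 22104*sqrt(2) / 5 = 6251.96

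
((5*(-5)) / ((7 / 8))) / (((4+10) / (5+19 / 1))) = -2400 / 49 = -48.98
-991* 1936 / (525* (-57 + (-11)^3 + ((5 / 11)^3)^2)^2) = -6021313361295869296 / 3174277846628357620725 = -0.00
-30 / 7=-4.29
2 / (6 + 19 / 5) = 10 / 49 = 0.20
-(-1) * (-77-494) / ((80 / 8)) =-571 / 10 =-57.10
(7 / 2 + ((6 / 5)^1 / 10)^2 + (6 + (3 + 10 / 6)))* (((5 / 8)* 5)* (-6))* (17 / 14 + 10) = -1192729 / 400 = -2981.82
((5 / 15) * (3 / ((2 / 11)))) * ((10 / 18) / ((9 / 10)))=3.40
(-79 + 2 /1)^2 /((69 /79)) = 468391 /69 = 6788.28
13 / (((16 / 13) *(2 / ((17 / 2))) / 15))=43095 / 64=673.36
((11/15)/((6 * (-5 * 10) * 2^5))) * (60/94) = -11/225600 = -0.00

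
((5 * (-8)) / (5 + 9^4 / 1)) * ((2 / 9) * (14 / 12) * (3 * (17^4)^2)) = -139515148820 / 4221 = -33052629.43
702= 702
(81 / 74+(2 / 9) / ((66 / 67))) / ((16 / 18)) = 29015 / 19536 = 1.49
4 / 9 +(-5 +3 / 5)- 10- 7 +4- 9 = -1168 / 45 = -25.96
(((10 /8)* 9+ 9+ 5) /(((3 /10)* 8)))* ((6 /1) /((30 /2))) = 101 /24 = 4.21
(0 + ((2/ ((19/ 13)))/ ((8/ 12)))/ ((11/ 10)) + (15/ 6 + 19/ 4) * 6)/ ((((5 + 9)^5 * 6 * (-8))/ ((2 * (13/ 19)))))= -0.00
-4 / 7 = -0.57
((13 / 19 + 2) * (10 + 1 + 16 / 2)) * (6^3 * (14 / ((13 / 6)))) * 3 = 2776032 / 13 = 213540.92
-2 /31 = -0.06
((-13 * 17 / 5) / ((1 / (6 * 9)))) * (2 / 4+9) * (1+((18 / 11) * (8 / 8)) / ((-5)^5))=-3895156161 / 171875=-22662.73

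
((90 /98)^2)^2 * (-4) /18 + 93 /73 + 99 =42131822070 /420830473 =100.12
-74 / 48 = -37 / 24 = -1.54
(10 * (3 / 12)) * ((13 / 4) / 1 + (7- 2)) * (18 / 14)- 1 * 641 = -34411 / 56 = -614.48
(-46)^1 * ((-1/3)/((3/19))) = 97.11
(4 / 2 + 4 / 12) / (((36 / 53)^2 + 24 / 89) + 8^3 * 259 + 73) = 1750007 / 99511696323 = 0.00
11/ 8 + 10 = 91/ 8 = 11.38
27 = 27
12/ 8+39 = 81/ 2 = 40.50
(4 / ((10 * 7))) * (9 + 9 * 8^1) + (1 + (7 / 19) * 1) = 3988 / 665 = 6.00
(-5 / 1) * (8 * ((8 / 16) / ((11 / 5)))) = -100 / 11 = -9.09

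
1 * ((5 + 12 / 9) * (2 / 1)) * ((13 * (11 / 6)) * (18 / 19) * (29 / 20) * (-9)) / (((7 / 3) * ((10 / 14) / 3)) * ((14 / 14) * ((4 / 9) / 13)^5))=-7364586423278799 / 51200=-143839578579.66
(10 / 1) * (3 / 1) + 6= 36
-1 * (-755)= 755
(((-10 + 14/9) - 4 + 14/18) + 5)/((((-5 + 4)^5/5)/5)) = 500/3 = 166.67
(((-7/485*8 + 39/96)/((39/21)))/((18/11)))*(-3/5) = -0.06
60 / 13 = 4.62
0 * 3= 0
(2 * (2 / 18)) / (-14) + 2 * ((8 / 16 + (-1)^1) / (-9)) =2 / 21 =0.10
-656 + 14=-642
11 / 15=0.73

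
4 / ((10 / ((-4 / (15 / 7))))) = -56 / 75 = -0.75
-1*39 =-39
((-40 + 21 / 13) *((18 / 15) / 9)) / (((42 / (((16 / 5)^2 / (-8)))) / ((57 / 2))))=151696 / 34125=4.45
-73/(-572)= 73/572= 0.13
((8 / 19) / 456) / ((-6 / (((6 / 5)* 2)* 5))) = -0.00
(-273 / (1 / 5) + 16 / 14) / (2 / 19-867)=181393 / 115297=1.57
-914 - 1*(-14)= -900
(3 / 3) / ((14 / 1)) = 0.07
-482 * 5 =-2410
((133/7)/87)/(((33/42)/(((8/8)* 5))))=1330/957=1.39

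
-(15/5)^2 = -9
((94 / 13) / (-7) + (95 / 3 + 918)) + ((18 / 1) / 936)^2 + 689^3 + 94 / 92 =427181803243483 / 1306032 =327083718.66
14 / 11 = 1.27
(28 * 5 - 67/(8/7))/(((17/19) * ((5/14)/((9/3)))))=259749/340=763.97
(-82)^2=6724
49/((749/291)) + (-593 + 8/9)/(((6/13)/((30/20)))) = -7339307/3852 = -1905.32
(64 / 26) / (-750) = -16 / 4875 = -0.00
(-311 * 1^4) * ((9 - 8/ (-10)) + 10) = -30789/ 5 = -6157.80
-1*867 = -867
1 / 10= 0.10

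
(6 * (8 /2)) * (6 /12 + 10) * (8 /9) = 224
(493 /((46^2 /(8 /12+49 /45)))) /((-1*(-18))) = 38947 /1713960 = 0.02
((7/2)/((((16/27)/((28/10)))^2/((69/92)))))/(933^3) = 27783/385026956800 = 0.00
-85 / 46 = -1.85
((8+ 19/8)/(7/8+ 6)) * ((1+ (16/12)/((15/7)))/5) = 0.49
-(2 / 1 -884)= 882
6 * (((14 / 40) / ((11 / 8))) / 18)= 14 / 165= 0.08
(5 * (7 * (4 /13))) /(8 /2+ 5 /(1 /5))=140 /377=0.37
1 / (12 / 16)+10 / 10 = 7 / 3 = 2.33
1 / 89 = 0.01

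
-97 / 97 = -1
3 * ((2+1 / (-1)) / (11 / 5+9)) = 15 / 56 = 0.27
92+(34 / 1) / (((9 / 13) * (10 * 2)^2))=165821 / 1800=92.12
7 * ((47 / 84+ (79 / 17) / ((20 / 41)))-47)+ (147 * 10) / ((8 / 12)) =992767 / 510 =1946.60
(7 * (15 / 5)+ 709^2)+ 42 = 502744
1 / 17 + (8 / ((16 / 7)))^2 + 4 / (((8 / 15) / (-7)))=-2733 / 68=-40.19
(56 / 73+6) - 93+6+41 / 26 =-149289 / 1898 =-78.66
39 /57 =13 /19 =0.68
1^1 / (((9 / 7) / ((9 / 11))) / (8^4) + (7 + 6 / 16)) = 28672 / 211467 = 0.14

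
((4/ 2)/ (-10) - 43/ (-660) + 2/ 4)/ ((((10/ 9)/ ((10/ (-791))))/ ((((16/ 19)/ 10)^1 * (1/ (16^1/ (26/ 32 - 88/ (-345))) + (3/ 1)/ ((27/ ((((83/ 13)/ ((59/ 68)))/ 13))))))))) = -730329533/ 16104680592000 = -0.00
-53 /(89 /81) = -4293 /89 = -48.24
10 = 10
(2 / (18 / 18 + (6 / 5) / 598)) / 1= 1495 / 749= 2.00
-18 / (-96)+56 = 899 / 16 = 56.19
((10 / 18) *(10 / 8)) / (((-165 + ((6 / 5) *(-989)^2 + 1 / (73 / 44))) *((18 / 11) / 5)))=501875 / 277575331464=0.00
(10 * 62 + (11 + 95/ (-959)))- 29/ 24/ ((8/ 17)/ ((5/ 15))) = 348026797/ 552384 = 630.05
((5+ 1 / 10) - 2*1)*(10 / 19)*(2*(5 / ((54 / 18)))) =5.44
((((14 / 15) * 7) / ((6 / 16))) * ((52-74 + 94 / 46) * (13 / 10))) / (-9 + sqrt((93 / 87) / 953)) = 129948 * sqrt(856747) / 643587725 + 32322355884 / 643587725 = 50.41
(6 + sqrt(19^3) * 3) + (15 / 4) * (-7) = -81 / 4 + 57 * sqrt(19) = 228.21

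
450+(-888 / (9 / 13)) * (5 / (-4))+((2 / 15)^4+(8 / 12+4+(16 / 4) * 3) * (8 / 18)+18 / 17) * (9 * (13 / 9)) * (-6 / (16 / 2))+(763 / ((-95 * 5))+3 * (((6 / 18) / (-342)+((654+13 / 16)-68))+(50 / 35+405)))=3021154051873 / 610470000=4948.90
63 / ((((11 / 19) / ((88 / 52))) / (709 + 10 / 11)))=18694746 / 143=130732.49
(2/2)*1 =1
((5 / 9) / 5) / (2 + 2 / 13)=13 / 252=0.05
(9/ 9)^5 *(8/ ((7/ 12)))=96/ 7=13.71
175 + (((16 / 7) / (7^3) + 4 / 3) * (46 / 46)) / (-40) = 12602837 / 72030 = 174.97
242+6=248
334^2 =111556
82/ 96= 41/ 48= 0.85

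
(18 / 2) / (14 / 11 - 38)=-99 / 404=-0.25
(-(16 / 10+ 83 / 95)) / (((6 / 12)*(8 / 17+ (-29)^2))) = -1598 / 271795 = -0.01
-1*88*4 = -352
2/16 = 1/8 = 0.12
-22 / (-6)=11 / 3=3.67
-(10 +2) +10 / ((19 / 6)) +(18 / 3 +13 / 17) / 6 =-14951 / 1938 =-7.71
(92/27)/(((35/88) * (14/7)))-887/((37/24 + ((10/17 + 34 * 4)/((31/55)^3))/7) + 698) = 207147703815848/65007416358045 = 3.19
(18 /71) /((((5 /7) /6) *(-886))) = -378 /157265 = -0.00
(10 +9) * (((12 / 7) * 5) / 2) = 570 / 7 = 81.43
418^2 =174724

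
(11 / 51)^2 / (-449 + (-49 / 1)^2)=121 / 5077152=0.00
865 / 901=0.96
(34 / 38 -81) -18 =-1864 / 19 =-98.11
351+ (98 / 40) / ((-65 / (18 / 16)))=3649959 / 10400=350.96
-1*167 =-167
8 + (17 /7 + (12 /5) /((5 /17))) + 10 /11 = 37533 /1925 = 19.50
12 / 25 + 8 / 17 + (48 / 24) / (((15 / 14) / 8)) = 20252 / 1275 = 15.88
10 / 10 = 1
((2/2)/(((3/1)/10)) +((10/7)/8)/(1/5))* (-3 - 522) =-8875/4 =-2218.75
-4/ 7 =-0.57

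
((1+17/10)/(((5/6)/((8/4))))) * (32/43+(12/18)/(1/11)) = 56268/1075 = 52.34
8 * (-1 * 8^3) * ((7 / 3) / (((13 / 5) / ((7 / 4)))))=-6432.82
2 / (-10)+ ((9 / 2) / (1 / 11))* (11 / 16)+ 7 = 6533 / 160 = 40.83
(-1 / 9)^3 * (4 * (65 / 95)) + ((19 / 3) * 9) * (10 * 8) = 63160508 / 13851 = 4560.00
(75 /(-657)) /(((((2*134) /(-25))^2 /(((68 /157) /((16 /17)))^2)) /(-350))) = 228377734375 /3101722887552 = 0.07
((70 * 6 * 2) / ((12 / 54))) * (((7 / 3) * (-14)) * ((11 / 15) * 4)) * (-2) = 724416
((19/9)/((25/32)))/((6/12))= 1216/225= 5.40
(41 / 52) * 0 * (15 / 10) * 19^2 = 0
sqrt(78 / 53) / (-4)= -0.30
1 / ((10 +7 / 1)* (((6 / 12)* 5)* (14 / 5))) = 1 / 119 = 0.01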